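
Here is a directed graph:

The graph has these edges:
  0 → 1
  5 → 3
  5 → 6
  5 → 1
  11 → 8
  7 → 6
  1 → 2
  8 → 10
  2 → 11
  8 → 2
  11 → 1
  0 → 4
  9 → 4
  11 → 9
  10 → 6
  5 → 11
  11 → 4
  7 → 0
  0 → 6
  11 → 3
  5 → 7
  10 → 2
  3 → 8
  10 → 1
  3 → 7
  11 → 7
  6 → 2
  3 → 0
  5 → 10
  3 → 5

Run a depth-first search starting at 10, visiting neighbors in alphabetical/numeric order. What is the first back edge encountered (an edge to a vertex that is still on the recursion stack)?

DFS from 10 (visiting neighbors in alphabetical/numeric order); mark gray on enter, black on exit:
10 gray
  1 gray
    2 gray
      11 gray
        11→1: 1 is gray → back edge
First back edge: 11 → 1.

11→1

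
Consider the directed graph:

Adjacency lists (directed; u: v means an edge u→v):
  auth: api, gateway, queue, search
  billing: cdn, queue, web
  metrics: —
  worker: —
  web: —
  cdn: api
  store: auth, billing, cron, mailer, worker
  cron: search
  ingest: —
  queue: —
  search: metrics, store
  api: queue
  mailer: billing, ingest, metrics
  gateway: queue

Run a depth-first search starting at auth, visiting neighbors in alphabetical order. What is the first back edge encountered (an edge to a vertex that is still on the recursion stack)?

store->auth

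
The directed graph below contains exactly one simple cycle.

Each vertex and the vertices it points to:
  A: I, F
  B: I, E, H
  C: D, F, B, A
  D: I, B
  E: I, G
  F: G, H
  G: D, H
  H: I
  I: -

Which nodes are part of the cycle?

DFS with gray/black marking from B:
B gray
  I gray
  I black
  E gray
    E→I: I black — skip
    G gray
      D gray
        D→I: I black — skip
        D→B: B is gray → back edge
Back edge closes the cycle B → E → G → D → B; its vertices are {B, D, E, G}.

B, D, E, G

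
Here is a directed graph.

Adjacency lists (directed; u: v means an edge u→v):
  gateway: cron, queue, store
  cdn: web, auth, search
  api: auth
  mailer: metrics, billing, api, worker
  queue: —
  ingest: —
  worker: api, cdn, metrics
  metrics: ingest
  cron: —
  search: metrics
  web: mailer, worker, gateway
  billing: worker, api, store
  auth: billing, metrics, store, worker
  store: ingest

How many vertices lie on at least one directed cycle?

7

A vertex is on a directed cycle iff it belongs to a strongly connected component of size ≥ 2 (or has a self-loop).
The vertices on cycles are {api, cdn, web, auth, mailer, worker, billing} — 7 in total.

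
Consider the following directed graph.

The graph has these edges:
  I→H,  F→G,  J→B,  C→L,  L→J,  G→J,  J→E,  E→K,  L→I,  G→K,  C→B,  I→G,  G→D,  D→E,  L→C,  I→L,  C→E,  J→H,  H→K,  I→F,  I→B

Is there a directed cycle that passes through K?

K lies on a cycle iff there is a path from K back to itself.
Exploring from K, it never reaches itself; equivalently, its strongly connected component is a singleton.

No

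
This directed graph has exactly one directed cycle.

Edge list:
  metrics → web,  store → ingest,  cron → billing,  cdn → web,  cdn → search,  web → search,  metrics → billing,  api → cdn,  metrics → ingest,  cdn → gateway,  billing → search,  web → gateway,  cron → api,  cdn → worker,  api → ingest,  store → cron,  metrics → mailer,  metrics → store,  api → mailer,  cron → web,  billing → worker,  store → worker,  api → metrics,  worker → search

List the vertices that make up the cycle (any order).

DFS with gray/black marking from store:
store gray
  ingest gray
  ingest black
  worker gray
    search gray
    search black
  worker black
  cron gray
    billing gray
      billing→search: search black — skip
      billing→worker: worker black — skip
    billing black
    api gray
      api→ingest: ingest black — skip
      mailer gray
      mailer black
      metrics gray
        web gray
          gateway gray
          gateway black
          web→search: search black — skip
        web black
        metrics→ingest: ingest black — skip
        metrics→billing: billing black — skip
        metrics→store: store is gray → back edge
Back edge closes the cycle store → cron → api → metrics → store; its vertices are {api, cron, store, metrics}.

api, cron, store, metrics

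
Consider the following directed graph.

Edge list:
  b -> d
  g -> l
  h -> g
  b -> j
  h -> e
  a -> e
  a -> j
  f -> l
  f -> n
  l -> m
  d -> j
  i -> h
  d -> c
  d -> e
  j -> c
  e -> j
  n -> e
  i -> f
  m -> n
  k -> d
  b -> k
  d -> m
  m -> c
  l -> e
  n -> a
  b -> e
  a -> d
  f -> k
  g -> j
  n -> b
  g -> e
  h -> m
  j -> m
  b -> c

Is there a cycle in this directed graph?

DFS with white/gray/black marking, starting from h:
h gray
  e gray
    j gray
      c gray
      c black
      m gray
        m→c: c black — skip
        n gray
          n→e: e is gray → back edge
Back edge found, so a cycle exists: e → j → m → n → e.

Yes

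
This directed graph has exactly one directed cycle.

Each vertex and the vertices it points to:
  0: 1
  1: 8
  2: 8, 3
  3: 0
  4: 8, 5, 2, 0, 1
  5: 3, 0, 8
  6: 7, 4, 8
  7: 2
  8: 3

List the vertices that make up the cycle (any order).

DFS with gray/black marking from 0:
0 gray
  1 gray
    8 gray
      3 gray
        3→0: 0 is gray → back edge
Back edge closes the cycle 0 → 1 → 8 → 3 → 0; its vertices are {0, 1, 3, 8}.

0, 1, 3, 8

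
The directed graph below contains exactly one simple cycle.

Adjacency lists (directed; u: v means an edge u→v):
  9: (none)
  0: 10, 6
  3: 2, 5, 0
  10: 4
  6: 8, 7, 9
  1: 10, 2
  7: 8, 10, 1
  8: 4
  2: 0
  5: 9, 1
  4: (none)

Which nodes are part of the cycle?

0, 1, 2, 6, 7

DFS with gray/black marking from 2:
2 gray
  0 gray
    10 gray
      4 gray
      4 black
    10 black
    6 gray
      8 gray
        8→4: 4 black — skip
      8 black
      7 gray
        7→8: 8 black — skip
        7→10: 10 black — skip
        1 gray
          1→10: 10 black — skip
          1→2: 2 is gray → back edge
Back edge closes the cycle 2 → 0 → 6 → 7 → 1 → 2; its vertices are {0, 1, 2, 6, 7}.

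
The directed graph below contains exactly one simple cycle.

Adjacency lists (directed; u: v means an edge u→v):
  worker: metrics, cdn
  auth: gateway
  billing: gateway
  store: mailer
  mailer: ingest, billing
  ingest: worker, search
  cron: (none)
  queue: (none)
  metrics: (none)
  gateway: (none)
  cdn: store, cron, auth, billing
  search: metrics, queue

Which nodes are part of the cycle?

DFS with gray/black marking from ingest:
ingest gray
  worker gray
    metrics gray
    metrics black
    cdn gray
      store gray
        mailer gray
          mailer→ingest: ingest is gray → back edge
Back edge closes the cycle ingest → worker → cdn → store → mailer → ingest; its vertices are {cdn, store, ingest, mailer, worker}.

cdn, store, ingest, mailer, worker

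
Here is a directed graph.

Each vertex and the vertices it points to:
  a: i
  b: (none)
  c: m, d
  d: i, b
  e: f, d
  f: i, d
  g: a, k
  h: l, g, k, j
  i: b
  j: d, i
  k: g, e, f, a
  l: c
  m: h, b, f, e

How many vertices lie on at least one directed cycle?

A vertex is on a directed cycle iff it belongs to a strongly connected component of size ≥ 2 (or has a self-loop).
The vertices on cycles are {c, g, h, k, l, m} — 6 in total.

6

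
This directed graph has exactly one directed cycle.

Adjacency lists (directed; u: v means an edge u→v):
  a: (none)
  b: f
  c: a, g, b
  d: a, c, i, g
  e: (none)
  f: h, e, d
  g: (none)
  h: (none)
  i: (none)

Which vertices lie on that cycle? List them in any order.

b, c, d, f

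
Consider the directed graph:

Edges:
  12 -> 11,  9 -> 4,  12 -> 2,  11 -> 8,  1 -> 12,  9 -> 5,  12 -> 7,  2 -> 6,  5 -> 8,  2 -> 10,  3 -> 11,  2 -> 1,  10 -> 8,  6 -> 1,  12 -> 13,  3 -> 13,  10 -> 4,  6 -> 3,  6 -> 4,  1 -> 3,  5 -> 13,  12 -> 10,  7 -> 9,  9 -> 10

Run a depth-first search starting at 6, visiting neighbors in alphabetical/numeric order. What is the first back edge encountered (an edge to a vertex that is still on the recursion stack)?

DFS from 6 (visiting neighbors in alphabetical/numeric order); mark gray on enter, black on exit:
6 gray
  1 gray
    3 gray
      11 gray
        8 gray
        8 black
      11 black
      13 gray
      13 black
    3 black
    12 gray
      2 gray
        2→1: 1 is gray → back edge
First back edge: 2 → 1.

2->1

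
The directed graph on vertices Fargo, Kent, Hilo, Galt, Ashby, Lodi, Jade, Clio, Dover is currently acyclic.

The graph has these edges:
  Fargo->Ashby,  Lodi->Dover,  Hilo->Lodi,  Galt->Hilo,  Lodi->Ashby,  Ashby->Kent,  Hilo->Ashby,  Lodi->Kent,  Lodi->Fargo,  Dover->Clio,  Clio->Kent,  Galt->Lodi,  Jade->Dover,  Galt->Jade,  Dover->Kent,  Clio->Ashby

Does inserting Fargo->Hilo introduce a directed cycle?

Adding Fargo→Hilo creates a cycle iff Hilo can already reach Fargo.
Path from Hilo: Hilo → Lodi → Fargo.
So Hilo → … → Fargo → Hilo is a cycle.

Yes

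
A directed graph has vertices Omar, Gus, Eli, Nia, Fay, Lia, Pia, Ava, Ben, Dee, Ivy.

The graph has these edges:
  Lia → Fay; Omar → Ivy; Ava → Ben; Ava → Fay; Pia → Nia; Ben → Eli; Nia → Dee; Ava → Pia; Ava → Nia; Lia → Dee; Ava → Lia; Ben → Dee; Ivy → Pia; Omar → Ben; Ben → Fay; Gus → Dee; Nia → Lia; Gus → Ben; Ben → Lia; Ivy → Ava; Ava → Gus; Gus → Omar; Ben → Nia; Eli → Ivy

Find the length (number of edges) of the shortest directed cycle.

For each vertex v, BFS finds the shortest path from v back to v.
The shortest such closed walk is Omar → Ivy → Ava → Gus → Omar, length 4.

4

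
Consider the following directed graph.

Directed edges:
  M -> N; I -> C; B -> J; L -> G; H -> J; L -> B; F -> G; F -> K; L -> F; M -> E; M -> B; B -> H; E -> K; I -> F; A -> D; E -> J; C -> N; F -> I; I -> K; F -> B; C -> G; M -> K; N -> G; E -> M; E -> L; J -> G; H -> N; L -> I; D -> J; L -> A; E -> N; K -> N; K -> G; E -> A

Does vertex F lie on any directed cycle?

Yes

F is on a cycle iff F can reach itself via ≥1 edge.
F → I → F — yes.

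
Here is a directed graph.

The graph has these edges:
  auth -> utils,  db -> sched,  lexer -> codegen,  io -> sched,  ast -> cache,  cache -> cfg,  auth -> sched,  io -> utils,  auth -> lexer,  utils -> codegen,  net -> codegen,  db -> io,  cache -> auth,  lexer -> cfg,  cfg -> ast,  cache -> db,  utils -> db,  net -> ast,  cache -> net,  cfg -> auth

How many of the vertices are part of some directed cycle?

9

A vertex is on a directed cycle iff it belongs to a strongly connected component of size ≥ 2 (or has a self-loop).
The vertices on cycles are {db, io, ast, cfg, net, auth, cache, lexer, utils} — 9 in total.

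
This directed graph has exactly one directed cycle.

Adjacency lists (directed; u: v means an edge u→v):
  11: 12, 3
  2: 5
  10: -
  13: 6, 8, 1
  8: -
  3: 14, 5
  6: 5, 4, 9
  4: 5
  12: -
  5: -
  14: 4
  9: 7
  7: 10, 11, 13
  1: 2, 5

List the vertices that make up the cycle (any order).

DFS with gray/black marking from 7:
7 gray
  10 gray
  10 black
  11 gray
    12 gray
    12 black
    3 gray
      14 gray
        4 gray
          5 gray
          5 black
        4 black
      14 black
      3→5: 5 black — skip
    3 black
  11 black
  13 gray
    6 gray
      6→5: 5 black — skip
      6→4: 4 black — skip
      9 gray
        9→7: 7 is gray → back edge
Back edge closes the cycle 7 → 13 → 6 → 9 → 7; its vertices are {6, 7, 9, 13}.

6, 7, 9, 13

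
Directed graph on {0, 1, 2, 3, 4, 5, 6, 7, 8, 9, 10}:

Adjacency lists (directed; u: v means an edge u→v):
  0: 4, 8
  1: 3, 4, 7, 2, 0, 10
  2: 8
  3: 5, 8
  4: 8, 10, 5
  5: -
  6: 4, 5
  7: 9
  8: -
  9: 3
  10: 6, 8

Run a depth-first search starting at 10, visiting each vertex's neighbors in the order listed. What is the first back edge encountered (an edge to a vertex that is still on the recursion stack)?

4→10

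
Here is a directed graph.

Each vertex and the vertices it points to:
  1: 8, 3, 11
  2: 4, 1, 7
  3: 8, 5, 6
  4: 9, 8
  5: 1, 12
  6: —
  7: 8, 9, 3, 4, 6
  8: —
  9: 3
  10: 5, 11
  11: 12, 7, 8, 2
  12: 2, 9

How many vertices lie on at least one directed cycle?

A vertex is on a directed cycle iff it belongs to a strongly connected component of size ≥ 2 (or has a self-loop).
The vertices on cycles are {1, 2, 3, 4, 5, 7, 9, 11, 12} — 9 in total.

9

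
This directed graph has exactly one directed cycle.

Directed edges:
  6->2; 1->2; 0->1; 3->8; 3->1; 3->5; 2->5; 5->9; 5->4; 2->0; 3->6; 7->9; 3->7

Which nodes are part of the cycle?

DFS with gray/black marking from 2:
2 gray
  5 gray
    9 gray
    9 black
    4 gray
    4 black
  5 black
  0 gray
    1 gray
      1→2: 2 is gray → back edge
Back edge closes the cycle 2 → 0 → 1 → 2; its vertices are {0, 1, 2}.

0, 1, 2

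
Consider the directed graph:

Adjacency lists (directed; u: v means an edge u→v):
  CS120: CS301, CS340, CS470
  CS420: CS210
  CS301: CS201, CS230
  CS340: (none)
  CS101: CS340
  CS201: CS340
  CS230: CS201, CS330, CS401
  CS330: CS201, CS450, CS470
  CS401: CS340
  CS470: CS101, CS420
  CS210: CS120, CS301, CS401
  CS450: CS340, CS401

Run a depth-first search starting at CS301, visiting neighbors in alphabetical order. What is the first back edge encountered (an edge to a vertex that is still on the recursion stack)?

DFS from CS301 (visiting neighbors in alphabetical order); mark gray on enter, black on exit:
CS301 gray
  CS201 gray
    CS340 gray
    CS340 black
  CS201 black
  CS230 gray
    CS230→CS201: CS201 black — skip
    CS330 gray
      CS330→CS201: CS201 black — skip
      CS450 gray
        CS450→CS340: CS340 black — skip
        CS401 gray
          CS401→CS340: CS340 black — skip
        CS401 black
      CS450 black
      CS470 gray
        CS101 gray
          CS101→CS340: CS340 black — skip
        CS101 black
        CS420 gray
          CS210 gray
            CS120 gray
              CS120→CS301: CS301 is gray → back edge
First back edge: CS120 → CS301.

CS120->CS301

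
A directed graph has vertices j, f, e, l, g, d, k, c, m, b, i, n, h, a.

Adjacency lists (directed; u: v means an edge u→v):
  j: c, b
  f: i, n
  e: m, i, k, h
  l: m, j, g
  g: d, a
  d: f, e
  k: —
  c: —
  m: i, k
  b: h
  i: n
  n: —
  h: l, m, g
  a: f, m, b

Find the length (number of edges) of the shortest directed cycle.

4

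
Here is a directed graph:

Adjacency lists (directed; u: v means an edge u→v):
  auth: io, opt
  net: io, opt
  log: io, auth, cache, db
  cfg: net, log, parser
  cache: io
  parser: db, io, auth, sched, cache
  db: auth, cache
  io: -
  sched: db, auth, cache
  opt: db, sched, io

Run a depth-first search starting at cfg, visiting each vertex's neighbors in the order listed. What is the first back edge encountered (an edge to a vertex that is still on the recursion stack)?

auth→opt

DFS from cfg (visiting each vertex's neighbors in the order listed); mark gray on enter, black on exit:
cfg gray
  net gray
    io gray
    io black
    opt gray
      db gray
        auth gray
          auth→io: io black — skip
          auth→opt: opt is gray → back edge
First back edge: auth → opt.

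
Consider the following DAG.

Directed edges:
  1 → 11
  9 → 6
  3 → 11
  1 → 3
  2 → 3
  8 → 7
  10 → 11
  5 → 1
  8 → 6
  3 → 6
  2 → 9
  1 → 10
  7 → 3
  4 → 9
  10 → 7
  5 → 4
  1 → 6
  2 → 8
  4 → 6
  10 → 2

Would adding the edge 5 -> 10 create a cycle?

No

Adding 5→10 creates a cycle iff 10 can already reach 5.
Explore from 10: no path reaches 5. The graph stays acyclic.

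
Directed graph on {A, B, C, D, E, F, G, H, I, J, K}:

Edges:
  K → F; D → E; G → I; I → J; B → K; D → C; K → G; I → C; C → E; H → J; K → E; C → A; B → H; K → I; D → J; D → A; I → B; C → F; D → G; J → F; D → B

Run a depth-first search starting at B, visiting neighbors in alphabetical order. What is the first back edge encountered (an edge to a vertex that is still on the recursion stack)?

I→B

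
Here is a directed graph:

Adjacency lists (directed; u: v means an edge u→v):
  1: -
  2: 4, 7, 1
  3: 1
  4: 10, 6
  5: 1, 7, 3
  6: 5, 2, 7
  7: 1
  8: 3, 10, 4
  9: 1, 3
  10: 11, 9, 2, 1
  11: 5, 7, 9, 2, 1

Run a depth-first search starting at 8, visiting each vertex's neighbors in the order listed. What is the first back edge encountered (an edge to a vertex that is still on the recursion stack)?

4->10

DFS from 8 (visiting each vertex's neighbors in the order listed); mark gray on enter, black on exit:
8 gray
  3 gray
    1 gray
    1 black
  3 black
  10 gray
    11 gray
      5 gray
        5→1: 1 black — skip
        7 gray
          7→1: 1 black — skip
        7 black
        5→3: 3 black — skip
      5 black
      11→7: 7 black — skip
      9 gray
        9→1: 1 black — skip
        9→3: 3 black — skip
      9 black
      2 gray
        4 gray
          4→10: 10 is gray → back edge
First back edge: 4 → 10.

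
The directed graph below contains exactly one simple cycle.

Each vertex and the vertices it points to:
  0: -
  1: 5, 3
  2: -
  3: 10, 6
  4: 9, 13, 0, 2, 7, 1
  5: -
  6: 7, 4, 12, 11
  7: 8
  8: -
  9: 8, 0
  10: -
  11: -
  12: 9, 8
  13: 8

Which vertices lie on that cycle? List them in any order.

1, 3, 4, 6

DFS with gray/black marking from 6:
6 gray
  7 gray
    8 gray
    8 black
  7 black
  4 gray
    9 gray
      9→8: 8 black — skip
      0 gray
      0 black
    9 black
    13 gray
      13→8: 8 black — skip
    13 black
    4→0: 0 black — skip
    2 gray
    2 black
    4→7: 7 black — skip
    1 gray
      5 gray
      5 black
      3 gray
        10 gray
        10 black
        3→6: 6 is gray → back edge
Back edge closes the cycle 6 → 4 → 1 → 3 → 6; its vertices are {1, 3, 4, 6}.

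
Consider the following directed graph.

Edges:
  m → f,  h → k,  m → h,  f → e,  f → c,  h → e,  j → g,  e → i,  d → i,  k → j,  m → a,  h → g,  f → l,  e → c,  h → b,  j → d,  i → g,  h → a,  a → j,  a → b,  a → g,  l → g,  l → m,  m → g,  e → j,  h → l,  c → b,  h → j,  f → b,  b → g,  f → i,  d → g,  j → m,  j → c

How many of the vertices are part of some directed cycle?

8

A vertex is on a directed cycle iff it belongs to a strongly connected component of size ≥ 2 (or has a self-loop).
The vertices on cycles are {a, e, f, h, j, k, l, m} — 8 in total.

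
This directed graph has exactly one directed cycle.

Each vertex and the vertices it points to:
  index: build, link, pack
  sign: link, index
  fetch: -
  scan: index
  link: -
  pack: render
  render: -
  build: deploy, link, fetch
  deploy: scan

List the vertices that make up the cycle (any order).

scan, build, index, deploy

DFS with gray/black marking from index:
index gray
  build gray
    deploy gray
      scan gray
        scan→index: index is gray → back edge
Back edge closes the cycle index → build → deploy → scan → index; its vertices are {scan, build, index, deploy}.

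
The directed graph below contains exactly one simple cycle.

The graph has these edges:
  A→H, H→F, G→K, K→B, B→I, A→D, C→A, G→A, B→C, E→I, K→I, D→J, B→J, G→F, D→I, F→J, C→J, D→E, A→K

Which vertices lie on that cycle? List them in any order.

DFS with gray/black marking from A:
A gray
  D gray
    I gray
    I black
    J gray
    J black
    E gray
      E→I: I black — skip
    E black
  D black
  K gray
    K→I: I black — skip
    B gray
      B→J: J black — skip
      B→I: I black — skip
      C gray
        C→A: A is gray → back edge
Back edge closes the cycle A → K → B → C → A; its vertices are {A, B, C, K}.

A, B, C, K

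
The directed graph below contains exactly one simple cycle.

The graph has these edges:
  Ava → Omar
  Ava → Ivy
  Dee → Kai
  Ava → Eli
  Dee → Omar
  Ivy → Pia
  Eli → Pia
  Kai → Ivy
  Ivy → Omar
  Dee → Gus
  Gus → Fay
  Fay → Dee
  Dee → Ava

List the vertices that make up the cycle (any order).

Dee, Fay, Gus

DFS with gray/black marking from Dee:
Dee gray
  Gus gray
    Fay gray
      Fay→Dee: Dee is gray → back edge
Back edge closes the cycle Dee → Gus → Fay → Dee; its vertices are {Dee, Fay, Gus}.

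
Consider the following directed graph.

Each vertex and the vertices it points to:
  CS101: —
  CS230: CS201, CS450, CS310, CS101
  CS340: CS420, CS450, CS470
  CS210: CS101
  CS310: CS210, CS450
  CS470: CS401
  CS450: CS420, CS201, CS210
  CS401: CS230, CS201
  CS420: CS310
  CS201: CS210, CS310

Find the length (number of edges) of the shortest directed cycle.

For each vertex v, BFS finds the shortest path from v back to v.
The shortest such closed walk is CS420 → CS310 → CS450 → CS420, length 3.

3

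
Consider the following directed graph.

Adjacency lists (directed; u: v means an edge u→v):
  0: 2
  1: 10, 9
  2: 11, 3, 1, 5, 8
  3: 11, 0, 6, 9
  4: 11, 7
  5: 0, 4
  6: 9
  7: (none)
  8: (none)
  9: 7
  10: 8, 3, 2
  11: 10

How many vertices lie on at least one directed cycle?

8

A vertex is on a directed cycle iff it belongs to a strongly connected component of size ≥ 2 (or has a self-loop).
The vertices on cycles are {0, 1, 2, 3, 4, 5, 10, 11} — 8 in total.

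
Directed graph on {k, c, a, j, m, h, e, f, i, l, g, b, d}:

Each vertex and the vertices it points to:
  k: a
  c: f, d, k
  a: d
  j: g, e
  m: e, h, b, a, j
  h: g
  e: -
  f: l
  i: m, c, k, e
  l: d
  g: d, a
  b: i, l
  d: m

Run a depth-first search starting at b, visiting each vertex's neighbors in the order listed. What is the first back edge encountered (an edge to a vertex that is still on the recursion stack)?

DFS from b (visiting each vertex's neighbors in the order listed); mark gray on enter, black on exit:
b gray
  i gray
    m gray
      e gray
      e black
      h gray
        g gray
          d gray
            d→m: m is gray → back edge
First back edge: d → m.

d->m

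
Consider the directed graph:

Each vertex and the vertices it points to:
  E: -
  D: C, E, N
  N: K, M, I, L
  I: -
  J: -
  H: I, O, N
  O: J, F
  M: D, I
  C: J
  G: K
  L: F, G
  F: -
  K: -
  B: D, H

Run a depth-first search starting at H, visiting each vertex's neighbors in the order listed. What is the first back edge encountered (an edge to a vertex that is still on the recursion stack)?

D→N

DFS from H (visiting each vertex's neighbors in the order listed); mark gray on enter, black on exit:
H gray
  I gray
  I black
  O gray
    J gray
    J black
    F gray
    F black
  O black
  N gray
    K gray
    K black
    M gray
      D gray
        C gray
          C→J: J black — skip
        C black
        E gray
        E black
        D→N: N is gray → back edge
First back edge: D → N.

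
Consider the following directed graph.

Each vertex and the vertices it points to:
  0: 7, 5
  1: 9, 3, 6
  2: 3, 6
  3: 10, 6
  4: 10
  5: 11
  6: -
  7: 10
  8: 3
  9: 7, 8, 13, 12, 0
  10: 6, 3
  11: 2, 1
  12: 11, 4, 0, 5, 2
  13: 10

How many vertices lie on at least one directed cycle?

8

A vertex is on a directed cycle iff it belongs to a strongly connected component of size ≥ 2 (or has a self-loop).
The vertices on cycles are {0, 1, 3, 5, 9, 10, 11, 12} — 8 in total.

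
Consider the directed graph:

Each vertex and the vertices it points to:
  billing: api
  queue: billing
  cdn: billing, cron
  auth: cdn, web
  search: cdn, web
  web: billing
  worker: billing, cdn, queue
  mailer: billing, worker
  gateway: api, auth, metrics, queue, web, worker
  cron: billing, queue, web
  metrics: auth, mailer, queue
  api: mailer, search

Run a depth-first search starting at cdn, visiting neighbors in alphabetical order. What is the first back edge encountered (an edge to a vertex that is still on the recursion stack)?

mailer->billing

DFS from cdn (visiting neighbors in alphabetical order); mark gray on enter, black on exit:
cdn gray
  billing gray
    api gray
      mailer gray
        mailer→billing: billing is gray → back edge
First back edge: mailer → billing.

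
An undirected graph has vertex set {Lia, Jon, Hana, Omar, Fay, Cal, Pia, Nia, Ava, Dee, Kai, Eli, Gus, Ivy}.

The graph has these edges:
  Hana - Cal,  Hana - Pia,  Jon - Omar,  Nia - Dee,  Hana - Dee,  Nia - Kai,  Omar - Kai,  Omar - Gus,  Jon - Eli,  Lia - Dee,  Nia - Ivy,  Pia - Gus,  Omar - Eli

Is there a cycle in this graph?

DFS, tracking each vertex's parent; an edge to a visited non-parent vertex closes a cycle.
Start from Gus:
visit Gus (parent –)
  visit Omar (parent Gus)
    Omar–Gus: parent, skip
    visit Kai (parent Omar)
      Kai–Omar: parent, skip
      visit Nia (parent Kai)
        visit Ivy (parent Nia)
          Ivy–Nia: parent, skip
        visit Dee (parent Nia)
          visit Lia (parent Dee)
            Lia–Dee: parent, skip
          visit Hana (parent Dee)
            Hana–Dee: parent, skip
            visit Cal (parent Hana)
              Cal–Hana: parent, skip
            visit Pia (parent Hana)
              Pia–Gus: Gus visited and ≠ parent → cycle
Cycle: Gus – Omar – Kai – Nia – Dee – Hana – Pia – Gus.

Yes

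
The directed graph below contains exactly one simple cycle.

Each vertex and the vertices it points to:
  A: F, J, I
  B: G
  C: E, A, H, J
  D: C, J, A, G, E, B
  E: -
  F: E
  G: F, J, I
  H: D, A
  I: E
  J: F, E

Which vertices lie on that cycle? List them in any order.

C, D, H

DFS with gray/black marking from D:
D gray
  C gray
    E gray
    E black
    A gray
      F gray
        F→E: E black — skip
      F black
      J gray
        J→F: F black — skip
        J→E: E black — skip
      J black
      I gray
        I→E: E black — skip
      I black
    A black
    H gray
      H→D: D is gray → back edge
Back edge closes the cycle D → C → H → D; its vertices are {C, D, H}.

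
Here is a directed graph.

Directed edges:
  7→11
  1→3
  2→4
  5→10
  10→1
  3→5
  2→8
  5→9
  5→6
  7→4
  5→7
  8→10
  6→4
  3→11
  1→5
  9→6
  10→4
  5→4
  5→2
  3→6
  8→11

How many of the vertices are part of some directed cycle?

A vertex is on a directed cycle iff it belongs to a strongly connected component of size ≥ 2 (or has a self-loop).
The vertices on cycles are {1, 2, 3, 5, 8, 10} — 6 in total.

6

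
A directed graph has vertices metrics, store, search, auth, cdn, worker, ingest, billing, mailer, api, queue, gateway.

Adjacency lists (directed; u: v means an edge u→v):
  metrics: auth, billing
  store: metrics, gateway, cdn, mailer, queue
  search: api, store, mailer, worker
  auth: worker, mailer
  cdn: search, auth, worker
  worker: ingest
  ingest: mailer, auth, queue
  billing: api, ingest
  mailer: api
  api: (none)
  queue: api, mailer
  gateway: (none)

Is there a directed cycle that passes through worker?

worker is on a cycle iff worker can reach itself via ≥1 edge.
worker → ingest → auth → worker — yes.

Yes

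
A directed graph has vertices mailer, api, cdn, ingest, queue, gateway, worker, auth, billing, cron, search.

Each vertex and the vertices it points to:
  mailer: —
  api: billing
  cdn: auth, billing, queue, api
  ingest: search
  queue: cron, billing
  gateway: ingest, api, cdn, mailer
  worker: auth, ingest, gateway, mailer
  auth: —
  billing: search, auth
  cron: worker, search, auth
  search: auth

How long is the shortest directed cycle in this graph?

5

For each vertex v, BFS finds the shortest path from v back to v.
The shortest such closed walk is worker → gateway → cdn → queue → cron → worker, length 5.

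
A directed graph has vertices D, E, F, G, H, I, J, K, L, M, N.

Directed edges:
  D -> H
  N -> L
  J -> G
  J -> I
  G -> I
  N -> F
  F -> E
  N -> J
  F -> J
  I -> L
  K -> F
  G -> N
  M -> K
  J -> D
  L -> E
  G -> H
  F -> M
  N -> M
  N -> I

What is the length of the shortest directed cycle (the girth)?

3

For each vertex v, BFS finds the shortest path from v back to v.
The shortest such closed walk is G → N → J → G, length 3.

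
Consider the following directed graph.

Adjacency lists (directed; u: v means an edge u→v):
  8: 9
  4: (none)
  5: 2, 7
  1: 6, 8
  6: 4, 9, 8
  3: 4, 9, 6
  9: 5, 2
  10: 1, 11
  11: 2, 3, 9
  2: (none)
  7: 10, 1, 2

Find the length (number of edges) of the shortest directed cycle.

5

For each vertex v, BFS finds the shortest path from v back to v.
The shortest such closed walk is 7 → 1 → 8 → 9 → 5 → 7, length 5.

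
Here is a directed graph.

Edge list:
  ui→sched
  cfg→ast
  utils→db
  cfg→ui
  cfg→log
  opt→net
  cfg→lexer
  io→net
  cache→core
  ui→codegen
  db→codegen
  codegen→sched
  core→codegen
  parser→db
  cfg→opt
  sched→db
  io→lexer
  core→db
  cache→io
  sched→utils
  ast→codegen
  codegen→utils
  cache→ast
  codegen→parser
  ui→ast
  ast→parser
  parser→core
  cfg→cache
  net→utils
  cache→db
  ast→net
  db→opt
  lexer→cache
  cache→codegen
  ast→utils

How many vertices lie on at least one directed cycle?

A vertex is on a directed cycle iff it belongs to a strongly connected component of size ≥ 2 (or has a self-loop).
The vertices on cycles are {db, io, net, opt, core, cache, lexer, sched, utils, parser, codegen} — 11 in total.

11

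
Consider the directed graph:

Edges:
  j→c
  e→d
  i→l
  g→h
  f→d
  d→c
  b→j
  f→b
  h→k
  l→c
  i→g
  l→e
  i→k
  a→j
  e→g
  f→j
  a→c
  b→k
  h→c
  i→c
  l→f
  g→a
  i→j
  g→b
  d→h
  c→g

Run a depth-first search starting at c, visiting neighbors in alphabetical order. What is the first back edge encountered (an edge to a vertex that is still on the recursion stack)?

a->c

DFS from c (visiting neighbors in alphabetical order); mark gray on enter, black on exit:
c gray
  g gray
    a gray
      a→c: c is gray → back edge
First back edge: a → c.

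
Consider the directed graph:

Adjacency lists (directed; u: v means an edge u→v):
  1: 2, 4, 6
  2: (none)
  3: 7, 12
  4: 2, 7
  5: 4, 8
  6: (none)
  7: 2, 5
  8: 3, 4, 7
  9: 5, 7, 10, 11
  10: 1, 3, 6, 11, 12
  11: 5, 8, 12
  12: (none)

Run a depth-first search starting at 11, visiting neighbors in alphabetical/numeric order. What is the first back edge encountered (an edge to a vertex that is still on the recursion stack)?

7->5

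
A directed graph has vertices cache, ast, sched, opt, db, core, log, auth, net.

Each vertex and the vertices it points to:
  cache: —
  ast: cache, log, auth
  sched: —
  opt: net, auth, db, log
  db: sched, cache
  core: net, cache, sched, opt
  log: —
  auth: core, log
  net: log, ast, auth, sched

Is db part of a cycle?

No

db lies on a cycle iff there is a path from db back to itself.
Exploring from db, it never reaches itself; equivalently, its strongly connected component is a singleton.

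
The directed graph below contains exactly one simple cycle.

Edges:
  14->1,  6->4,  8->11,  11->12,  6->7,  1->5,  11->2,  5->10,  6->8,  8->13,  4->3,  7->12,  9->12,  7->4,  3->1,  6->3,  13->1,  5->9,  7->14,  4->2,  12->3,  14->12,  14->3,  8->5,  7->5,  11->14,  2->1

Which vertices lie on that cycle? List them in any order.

1, 3, 5, 9, 12

DFS with gray/black marking from 5:
5 gray
  9 gray
    12 gray
      3 gray
        1 gray
          1→5: 5 is gray → back edge
Back edge closes the cycle 5 → 9 → 12 → 3 → 1 → 5; its vertices are {1, 3, 5, 9, 12}.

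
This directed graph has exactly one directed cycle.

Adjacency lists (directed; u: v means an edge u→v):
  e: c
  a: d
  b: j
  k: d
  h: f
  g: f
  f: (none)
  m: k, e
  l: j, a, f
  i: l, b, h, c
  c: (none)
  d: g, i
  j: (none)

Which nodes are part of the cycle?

DFS with gray/black marking from d:
d gray
  g gray
    f gray
    f black
  g black
  i gray
    l gray
      j gray
      j black
      a gray
        a→d: d is gray → back edge
Back edge closes the cycle d → i → l → a → d; its vertices are {a, d, i, l}.

a, d, i, l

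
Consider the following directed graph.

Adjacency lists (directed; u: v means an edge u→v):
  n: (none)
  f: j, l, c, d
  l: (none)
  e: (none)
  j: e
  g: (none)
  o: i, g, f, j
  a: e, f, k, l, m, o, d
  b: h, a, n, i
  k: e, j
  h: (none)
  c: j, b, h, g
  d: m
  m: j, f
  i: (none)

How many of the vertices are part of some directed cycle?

7

A vertex is on a directed cycle iff it belongs to a strongly connected component of size ≥ 2 (or has a self-loop).
The vertices on cycles are {a, b, c, d, f, m, o} — 7 in total.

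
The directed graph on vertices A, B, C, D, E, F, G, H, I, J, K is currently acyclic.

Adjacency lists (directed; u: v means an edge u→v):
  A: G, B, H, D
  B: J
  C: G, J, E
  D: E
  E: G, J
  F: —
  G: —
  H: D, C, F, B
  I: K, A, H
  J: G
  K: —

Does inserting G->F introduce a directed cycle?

Adding G→F creates a cycle iff F can already reach G.
Explore from F: no path reaches G. The graph stays acyclic.

No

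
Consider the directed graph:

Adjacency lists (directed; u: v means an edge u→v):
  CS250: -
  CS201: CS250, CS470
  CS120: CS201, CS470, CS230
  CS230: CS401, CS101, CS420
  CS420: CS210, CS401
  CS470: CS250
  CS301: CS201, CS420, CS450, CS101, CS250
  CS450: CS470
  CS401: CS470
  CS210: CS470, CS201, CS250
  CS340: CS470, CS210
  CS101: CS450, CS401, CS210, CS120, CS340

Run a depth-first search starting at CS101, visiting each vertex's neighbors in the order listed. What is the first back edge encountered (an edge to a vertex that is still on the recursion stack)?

CS230->CS101

DFS from CS101 (visiting each vertex's neighbors in the order listed); mark gray on enter, black on exit:
CS101 gray
  CS450 gray
    CS470 gray
      CS250 gray
      CS250 black
    CS470 black
  CS450 black
  CS401 gray
    CS401→CS470: CS470 black — skip
  CS401 black
  CS210 gray
    CS210→CS470: CS470 black — skip
    CS201 gray
      CS201→CS250: CS250 black — skip
      CS201→CS470: CS470 black — skip
    CS201 black
    CS210→CS250: CS250 black — skip
  CS210 black
  CS120 gray
    CS120→CS201: CS201 black — skip
    CS120→CS470: CS470 black — skip
    CS230 gray
      CS230→CS401: CS401 black — skip
      CS230→CS101: CS101 is gray → back edge
First back edge: CS230 → CS101.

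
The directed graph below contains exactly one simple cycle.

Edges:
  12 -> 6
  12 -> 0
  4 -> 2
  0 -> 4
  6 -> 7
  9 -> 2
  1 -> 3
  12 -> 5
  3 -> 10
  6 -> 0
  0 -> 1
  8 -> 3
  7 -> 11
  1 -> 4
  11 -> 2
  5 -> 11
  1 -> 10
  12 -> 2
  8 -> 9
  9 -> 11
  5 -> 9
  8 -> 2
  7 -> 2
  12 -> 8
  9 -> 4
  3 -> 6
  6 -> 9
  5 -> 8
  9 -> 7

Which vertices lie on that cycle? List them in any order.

DFS with gray/black marking from 6:
6 gray
  0 gray
    1 gray
      3 gray
        3→6: 6 is gray → back edge
Back edge closes the cycle 6 → 0 → 1 → 3 → 6; its vertices are {0, 1, 3, 6}.

0, 1, 3, 6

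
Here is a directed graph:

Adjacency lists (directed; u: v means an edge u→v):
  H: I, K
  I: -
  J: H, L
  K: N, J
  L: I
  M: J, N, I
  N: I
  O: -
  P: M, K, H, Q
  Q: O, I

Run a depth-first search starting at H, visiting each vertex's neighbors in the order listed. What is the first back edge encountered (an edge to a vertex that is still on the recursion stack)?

DFS from H (visiting each vertex's neighbors in the order listed); mark gray on enter, black on exit:
H gray
  I gray
  I black
  K gray
    N gray
      N→I: I black — skip
    N black
    J gray
      J→H: H is gray → back edge
First back edge: J → H.

J->H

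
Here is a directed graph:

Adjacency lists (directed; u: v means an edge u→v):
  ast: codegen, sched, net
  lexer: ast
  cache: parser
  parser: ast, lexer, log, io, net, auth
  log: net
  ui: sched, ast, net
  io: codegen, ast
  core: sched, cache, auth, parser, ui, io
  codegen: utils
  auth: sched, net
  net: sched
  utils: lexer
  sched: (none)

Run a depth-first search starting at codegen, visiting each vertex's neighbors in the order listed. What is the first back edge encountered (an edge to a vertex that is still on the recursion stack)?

ast→codegen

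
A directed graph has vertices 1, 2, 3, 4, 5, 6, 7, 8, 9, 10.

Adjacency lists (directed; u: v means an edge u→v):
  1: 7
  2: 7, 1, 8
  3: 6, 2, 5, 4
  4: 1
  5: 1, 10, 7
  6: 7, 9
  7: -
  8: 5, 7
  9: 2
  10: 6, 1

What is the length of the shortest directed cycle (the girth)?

For each vertex v, BFS finds the shortest path from v back to v.
The shortest such closed walk is 5 → 10 → 6 → 9 → 2 → 8 → 5, length 6.

6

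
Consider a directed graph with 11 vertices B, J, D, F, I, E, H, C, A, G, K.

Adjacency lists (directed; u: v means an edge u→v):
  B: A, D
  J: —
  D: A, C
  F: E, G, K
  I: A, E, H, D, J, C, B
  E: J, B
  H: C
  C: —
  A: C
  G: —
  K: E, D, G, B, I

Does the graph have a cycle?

No

DFS with white/gray/black marking, starting from E:
E gray
  J gray
  J black
  B gray
    A gray
      C gray
      C black
    A black
    D gray
      D→A: A black — skip
      D→C: C black — skip
    D black
  B black
E black
F gray
  F→E: E black — skip
  G gray
  G black
  K gray
    K→E: E black — skip
    K→D: D black — skip
    K→G: G black — skip
    K→B: B black — skip
    I gray
      I→A: A black — skip
      I→E: E black — skip
      H gray
        H→C: C black — skip
      H black
      I→D: D black — skip
      I→J: J black — skip
      I→C: C black — skip
      I→B: B black — skip
    I black
  K black
F black
Every edge goes to a white or black vertex — no back edge, so the graph is acyclic.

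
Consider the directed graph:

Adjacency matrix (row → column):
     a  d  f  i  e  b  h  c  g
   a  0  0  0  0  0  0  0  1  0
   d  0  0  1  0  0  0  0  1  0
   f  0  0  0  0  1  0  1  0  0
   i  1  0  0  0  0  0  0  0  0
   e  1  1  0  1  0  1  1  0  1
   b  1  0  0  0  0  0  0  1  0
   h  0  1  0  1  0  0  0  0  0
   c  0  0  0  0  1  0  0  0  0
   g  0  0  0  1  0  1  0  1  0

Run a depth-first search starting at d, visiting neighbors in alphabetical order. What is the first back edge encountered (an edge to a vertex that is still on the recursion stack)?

a->c

DFS from d (visiting neighbors in alphabetical order); mark gray on enter, black on exit:
d gray
  c gray
    e gray
      a gray
        a→c: c is gray → back edge
First back edge: a → c.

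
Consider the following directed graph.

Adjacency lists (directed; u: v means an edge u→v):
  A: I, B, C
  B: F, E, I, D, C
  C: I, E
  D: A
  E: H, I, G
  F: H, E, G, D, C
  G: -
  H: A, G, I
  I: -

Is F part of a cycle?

Yes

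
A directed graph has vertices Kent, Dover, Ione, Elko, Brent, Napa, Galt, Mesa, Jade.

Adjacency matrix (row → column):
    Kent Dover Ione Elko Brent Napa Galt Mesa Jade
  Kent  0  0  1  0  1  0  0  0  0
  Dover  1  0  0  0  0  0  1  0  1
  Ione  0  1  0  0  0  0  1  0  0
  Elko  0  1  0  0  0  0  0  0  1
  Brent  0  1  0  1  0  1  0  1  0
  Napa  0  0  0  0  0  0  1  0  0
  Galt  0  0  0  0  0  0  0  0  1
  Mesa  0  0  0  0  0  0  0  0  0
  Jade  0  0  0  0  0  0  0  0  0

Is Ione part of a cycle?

Yes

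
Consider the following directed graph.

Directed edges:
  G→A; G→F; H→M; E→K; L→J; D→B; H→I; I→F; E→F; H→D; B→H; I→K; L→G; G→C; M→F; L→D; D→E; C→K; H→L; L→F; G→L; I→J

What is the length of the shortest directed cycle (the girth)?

2

For each vertex v, BFS finds the shortest path from v back to v.
The shortest such closed walk is L → G → L, length 2.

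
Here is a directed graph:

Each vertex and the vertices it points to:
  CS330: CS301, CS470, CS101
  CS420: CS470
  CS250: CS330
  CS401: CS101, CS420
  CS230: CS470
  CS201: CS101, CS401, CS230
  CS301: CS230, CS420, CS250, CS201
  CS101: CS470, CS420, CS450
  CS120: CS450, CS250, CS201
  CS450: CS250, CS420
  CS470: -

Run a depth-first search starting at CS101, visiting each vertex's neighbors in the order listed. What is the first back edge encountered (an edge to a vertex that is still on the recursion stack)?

CS301->CS250

DFS from CS101 (visiting each vertex's neighbors in the order listed); mark gray on enter, black on exit:
CS101 gray
  CS470 gray
  CS470 black
  CS420 gray
    CS420→CS470: CS470 black — skip
  CS420 black
  CS450 gray
    CS250 gray
      CS330 gray
        CS301 gray
          CS230 gray
            CS230→CS470: CS470 black — skip
          CS230 black
          CS301→CS420: CS420 black — skip
          CS301→CS250: CS250 is gray → back edge
First back edge: CS301 → CS250.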